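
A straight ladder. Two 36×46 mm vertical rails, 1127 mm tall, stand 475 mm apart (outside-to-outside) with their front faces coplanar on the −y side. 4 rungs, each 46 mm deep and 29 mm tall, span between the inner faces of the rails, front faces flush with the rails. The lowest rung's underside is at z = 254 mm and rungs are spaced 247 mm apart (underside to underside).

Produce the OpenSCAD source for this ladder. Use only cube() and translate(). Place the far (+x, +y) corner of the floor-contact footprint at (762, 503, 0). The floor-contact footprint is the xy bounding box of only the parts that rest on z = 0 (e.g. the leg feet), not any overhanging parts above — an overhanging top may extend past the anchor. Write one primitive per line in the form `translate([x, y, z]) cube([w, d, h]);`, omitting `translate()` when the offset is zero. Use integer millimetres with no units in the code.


translate([287, 457, 0]) cube([36, 46, 1127]);
translate([726, 457, 0]) cube([36, 46, 1127]);
translate([323, 457, 254]) cube([403, 46, 29]);
translate([323, 457, 501]) cube([403, 46, 29]);
translate([323, 457, 748]) cube([403, 46, 29]);
translate([323, 457, 995]) cube([403, 46, 29]);


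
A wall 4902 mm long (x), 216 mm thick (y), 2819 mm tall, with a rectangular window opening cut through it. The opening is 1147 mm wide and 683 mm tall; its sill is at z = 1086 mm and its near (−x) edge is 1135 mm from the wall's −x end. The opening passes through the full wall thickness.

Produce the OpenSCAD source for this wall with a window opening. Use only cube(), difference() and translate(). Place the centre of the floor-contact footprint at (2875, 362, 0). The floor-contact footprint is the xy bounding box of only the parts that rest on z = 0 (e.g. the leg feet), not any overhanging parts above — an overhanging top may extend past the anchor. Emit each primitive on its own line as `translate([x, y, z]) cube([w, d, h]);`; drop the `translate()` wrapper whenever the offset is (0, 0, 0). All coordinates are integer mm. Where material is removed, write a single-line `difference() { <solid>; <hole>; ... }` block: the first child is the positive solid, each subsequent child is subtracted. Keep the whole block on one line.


difference() { translate([424, 254, 0]) cube([4902, 216, 2819]); translate([1559, 254, 1086]) cube([1147, 216, 683]); }


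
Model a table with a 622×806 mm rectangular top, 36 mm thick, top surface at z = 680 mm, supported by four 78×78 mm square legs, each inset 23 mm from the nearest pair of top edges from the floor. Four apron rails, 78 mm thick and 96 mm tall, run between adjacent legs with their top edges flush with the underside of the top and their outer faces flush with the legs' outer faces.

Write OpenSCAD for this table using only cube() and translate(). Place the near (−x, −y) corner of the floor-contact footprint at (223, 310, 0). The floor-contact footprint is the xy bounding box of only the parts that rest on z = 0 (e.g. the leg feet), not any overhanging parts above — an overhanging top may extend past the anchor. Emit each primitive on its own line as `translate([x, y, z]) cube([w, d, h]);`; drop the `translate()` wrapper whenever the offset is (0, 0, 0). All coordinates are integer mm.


translate([200, 287, 644]) cube([622, 806, 36]);
translate([223, 310, 0]) cube([78, 78, 644]);
translate([721, 310, 0]) cube([78, 78, 644]);
translate([223, 992, 0]) cube([78, 78, 644]);
translate([721, 992, 0]) cube([78, 78, 644]);
translate([301, 310, 548]) cube([420, 78, 96]);
translate([301, 992, 548]) cube([420, 78, 96]);
translate([223, 388, 548]) cube([78, 604, 96]);
translate([721, 388, 548]) cube([78, 604, 96]);


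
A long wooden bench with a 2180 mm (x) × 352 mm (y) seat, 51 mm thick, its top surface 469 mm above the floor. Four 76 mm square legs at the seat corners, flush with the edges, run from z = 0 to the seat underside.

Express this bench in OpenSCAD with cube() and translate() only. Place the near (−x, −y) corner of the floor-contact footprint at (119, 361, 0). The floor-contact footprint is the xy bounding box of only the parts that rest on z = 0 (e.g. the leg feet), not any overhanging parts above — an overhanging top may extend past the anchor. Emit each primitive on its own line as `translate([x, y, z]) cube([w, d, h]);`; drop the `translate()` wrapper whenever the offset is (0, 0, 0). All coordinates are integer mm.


// leg_h = 469 − 51 = 418
translate([119, 361, 418]) cube([2180, 352, 51]);
translate([119, 361, 0]) cube([76, 76, 418]);
translate([119, 637, 0]) cube([76, 76, 418]);
translate([2223, 361, 0]) cube([76, 76, 418]);
translate([2223, 637, 0]) cube([76, 76, 418]);


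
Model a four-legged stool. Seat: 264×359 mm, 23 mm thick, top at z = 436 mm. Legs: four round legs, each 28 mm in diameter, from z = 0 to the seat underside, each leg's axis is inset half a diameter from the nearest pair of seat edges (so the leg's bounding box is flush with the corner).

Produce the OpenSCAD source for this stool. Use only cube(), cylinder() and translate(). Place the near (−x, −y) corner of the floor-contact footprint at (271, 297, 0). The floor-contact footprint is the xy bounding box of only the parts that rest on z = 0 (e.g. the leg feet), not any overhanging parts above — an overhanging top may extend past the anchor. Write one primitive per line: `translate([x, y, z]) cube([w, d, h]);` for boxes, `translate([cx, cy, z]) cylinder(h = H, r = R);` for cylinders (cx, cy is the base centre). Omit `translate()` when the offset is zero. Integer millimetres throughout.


translate([271, 297, 413]) cube([264, 359, 23]);
translate([285, 311, 0]) cylinder(h = 413, r = 14);
translate([521, 311, 0]) cylinder(h = 413, r = 14);
translate([285, 642, 0]) cylinder(h = 413, r = 14);
translate([521, 642, 0]) cylinder(h = 413, r = 14);


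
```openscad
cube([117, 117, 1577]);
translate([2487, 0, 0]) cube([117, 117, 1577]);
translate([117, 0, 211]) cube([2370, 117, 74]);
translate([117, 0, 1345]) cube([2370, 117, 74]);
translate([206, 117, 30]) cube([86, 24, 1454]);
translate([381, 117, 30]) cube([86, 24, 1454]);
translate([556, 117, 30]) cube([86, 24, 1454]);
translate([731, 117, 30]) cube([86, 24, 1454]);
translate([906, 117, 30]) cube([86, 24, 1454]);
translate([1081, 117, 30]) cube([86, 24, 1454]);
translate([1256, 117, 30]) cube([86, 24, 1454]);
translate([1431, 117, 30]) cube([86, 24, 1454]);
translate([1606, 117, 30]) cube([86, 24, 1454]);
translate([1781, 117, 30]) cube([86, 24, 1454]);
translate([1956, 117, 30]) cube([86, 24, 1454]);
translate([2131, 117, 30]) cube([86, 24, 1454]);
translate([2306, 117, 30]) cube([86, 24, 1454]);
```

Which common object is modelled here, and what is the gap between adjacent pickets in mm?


A fence section. The picket gap is 89 mm.

Two posts, two rails, 13 pickets — a fence section. Span 2370 mm holds 13 pickets of 86 mm with 14 equal gaps: ⌊(2370 − 13·86) / 14⌋ = 89 mm.


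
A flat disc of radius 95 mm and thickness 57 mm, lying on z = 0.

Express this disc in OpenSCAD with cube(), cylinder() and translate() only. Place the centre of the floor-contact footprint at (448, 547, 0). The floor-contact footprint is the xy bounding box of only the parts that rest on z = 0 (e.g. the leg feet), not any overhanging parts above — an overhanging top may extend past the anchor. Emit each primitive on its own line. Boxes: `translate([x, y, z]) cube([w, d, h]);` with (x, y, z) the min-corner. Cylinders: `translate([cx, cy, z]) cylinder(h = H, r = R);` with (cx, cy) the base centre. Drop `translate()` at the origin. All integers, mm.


translate([448, 547, 0]) cylinder(h = 57, r = 95);


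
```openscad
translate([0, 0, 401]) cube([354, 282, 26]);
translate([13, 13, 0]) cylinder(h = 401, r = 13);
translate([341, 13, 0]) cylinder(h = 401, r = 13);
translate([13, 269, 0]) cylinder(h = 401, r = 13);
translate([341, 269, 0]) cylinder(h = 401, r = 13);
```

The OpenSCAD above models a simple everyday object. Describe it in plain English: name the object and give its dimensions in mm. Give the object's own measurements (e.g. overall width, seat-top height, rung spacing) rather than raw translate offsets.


A four-legged stool. The seat is a 354×282×26 mm slab whose top surface is at z = 427 mm; four round legs, each 26 mm in diameter, run from the floor (z = 0) to the underside of the seat, each leg's axis is inset half a diameter from the nearest pair of seat edges (so the leg's bounding box is flush with the corner).


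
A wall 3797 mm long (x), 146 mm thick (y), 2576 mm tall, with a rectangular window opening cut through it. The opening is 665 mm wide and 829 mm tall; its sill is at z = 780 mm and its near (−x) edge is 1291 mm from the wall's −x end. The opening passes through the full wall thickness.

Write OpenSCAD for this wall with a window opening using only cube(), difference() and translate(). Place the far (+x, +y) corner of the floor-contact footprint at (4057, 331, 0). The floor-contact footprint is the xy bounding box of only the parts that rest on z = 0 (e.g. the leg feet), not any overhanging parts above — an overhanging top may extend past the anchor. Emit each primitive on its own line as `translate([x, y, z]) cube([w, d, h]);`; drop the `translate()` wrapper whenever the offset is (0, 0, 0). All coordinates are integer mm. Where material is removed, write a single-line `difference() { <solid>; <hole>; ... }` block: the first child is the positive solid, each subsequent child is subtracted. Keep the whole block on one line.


difference() { translate([260, 185, 0]) cube([3797, 146, 2576]); translate([1551, 185, 780]) cube([665, 146, 829]); }


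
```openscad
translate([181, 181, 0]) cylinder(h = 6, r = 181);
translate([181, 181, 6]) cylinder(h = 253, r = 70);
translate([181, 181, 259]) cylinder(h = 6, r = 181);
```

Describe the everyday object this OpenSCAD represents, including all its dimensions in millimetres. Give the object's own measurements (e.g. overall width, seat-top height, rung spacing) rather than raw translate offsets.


A spool: two coaxial disc flanges of radius 181 mm and thickness 6 mm, joined by a core cylinder of radius 70 mm and height 253 mm. The lower flange rests on z = 0 and the three cylinders share a vertical axis.


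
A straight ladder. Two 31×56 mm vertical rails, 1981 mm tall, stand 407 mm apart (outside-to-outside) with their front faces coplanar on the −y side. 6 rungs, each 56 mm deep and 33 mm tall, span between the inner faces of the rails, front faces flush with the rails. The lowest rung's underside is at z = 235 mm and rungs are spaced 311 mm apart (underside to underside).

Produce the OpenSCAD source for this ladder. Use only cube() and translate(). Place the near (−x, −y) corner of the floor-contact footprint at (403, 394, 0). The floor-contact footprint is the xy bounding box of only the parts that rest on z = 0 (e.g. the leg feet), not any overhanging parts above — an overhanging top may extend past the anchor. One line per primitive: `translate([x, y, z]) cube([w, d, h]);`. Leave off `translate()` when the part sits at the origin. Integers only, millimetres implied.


// rung span = 407 - 2*31 = 345
// rung[k] z = 235 + k*311
translate([403, 394, 0]) cube([31, 56, 1981]);
translate([779, 394, 0]) cube([31, 56, 1981]);
translate([434, 394, 235]) cube([345, 56, 33]);
translate([434, 394, 546]) cube([345, 56, 33]);
translate([434, 394, 857]) cube([345, 56, 33]);
translate([434, 394, 1168]) cube([345, 56, 33]);
translate([434, 394, 1479]) cube([345, 56, 33]);
translate([434, 394, 1790]) cube([345, 56, 33]);


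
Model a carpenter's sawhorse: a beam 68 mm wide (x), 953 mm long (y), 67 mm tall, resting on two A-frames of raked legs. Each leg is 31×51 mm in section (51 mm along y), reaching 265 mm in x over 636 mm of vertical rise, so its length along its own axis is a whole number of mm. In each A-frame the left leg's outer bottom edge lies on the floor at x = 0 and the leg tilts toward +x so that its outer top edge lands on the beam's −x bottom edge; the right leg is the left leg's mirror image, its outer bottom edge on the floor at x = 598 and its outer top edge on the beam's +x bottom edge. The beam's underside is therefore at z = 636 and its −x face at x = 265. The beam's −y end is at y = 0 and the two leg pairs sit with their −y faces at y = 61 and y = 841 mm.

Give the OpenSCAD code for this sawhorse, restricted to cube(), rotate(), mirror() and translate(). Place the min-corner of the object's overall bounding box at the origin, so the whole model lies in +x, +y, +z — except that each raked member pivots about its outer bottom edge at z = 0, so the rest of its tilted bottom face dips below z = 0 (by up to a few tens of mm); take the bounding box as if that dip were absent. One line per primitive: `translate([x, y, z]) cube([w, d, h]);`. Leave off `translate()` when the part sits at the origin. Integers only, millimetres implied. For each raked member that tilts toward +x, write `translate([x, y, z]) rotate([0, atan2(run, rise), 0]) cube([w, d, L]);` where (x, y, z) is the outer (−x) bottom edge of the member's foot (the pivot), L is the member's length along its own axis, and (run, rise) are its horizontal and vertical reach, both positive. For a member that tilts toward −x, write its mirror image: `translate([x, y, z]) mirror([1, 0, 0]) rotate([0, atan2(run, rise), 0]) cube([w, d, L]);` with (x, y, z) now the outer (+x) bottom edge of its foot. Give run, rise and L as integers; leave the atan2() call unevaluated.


// leg length = √(265² + 636²) = 689
// right-leg outer foot x = 2·265 + 68 = 598
// beam min-corner = (265, 0, 636)
translate([265, 0, 636]) cube([68, 953, 67]);
translate([0, 61, 0]) rotate([0, atan2(265, 636), 0]) cube([31, 51, 689]);
translate([598, 61, 0]) mirror([1, 0, 0]) rotate([0, atan2(265, 636), 0]) cube([31, 51, 689]);
translate([0, 841, 0]) rotate([0, atan2(265, 636), 0]) cube([31, 51, 689]);
translate([598, 841, 0]) mirror([1, 0, 0]) rotate([0, atan2(265, 636), 0]) cube([31, 51, 689]);


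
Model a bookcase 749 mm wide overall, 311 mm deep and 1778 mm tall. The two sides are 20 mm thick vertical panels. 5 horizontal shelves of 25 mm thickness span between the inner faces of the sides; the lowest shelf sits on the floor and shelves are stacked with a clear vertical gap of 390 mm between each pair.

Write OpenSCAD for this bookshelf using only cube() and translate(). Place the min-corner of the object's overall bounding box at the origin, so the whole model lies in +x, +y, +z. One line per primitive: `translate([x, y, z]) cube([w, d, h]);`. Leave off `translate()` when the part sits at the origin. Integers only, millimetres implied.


cube([20, 311, 1778]);
translate([729, 0, 0]) cube([20, 311, 1778]);
translate([20, 0, 0]) cube([709, 311, 25]);
translate([20, 0, 415]) cube([709, 311, 25]);
translate([20, 0, 830]) cube([709, 311, 25]);
translate([20, 0, 1245]) cube([709, 311, 25]);
translate([20, 0, 1660]) cube([709, 311, 25]);


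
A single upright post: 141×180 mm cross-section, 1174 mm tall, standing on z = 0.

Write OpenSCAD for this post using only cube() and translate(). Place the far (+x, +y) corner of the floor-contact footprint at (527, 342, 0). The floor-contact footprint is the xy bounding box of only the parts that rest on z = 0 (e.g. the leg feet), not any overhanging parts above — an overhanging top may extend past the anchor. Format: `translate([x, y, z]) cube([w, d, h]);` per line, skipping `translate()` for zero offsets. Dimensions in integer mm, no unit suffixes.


translate([386, 162, 0]) cube([141, 180, 1174]);


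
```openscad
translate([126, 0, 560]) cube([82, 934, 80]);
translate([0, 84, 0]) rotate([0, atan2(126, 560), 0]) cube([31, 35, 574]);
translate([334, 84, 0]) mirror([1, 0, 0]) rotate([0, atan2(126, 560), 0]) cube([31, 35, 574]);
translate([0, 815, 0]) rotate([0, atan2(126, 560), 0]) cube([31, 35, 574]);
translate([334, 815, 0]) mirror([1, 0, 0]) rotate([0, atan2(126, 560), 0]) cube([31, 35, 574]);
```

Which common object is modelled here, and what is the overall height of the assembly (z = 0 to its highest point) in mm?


A sawhorse. The overall height is 640 mm.

A beam across two mirrored pairs of raked legs — a sawhorse. The beam's underside is at z = 560 (matching the legs' vertical rise in atan2(126, 560)) and the beam is 80 mm tall, so its top is at 560 + 80 = 640 mm. The raked legs top out at the beam's underside, so that is the highest point.


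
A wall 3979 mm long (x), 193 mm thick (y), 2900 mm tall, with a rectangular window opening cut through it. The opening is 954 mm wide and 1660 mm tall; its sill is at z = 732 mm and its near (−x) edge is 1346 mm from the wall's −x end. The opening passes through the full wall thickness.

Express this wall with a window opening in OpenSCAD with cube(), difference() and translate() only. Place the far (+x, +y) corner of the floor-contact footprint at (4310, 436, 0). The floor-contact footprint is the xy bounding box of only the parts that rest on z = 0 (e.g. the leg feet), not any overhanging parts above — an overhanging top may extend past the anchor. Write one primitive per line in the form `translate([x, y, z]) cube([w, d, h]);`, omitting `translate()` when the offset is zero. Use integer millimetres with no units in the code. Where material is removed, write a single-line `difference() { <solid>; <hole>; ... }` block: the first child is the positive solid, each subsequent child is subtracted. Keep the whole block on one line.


difference() { translate([331, 243, 0]) cube([3979, 193, 2900]); translate([1677, 243, 732]) cube([954, 193, 1660]); }


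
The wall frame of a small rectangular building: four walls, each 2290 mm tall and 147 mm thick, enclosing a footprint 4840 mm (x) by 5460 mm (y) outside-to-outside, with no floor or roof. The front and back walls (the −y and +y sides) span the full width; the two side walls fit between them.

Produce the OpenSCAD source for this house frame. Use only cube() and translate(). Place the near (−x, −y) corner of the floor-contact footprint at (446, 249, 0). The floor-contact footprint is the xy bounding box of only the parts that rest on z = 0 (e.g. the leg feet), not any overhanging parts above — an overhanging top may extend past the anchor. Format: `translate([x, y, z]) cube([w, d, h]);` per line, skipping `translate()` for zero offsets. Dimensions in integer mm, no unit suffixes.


translate([446, 249, 0]) cube([4840, 147, 2290]);
translate([446, 5562, 0]) cube([4840, 147, 2290]);
translate([446, 396, 0]) cube([147, 5166, 2290]);
translate([5139, 396, 0]) cube([147, 5166, 2290]);


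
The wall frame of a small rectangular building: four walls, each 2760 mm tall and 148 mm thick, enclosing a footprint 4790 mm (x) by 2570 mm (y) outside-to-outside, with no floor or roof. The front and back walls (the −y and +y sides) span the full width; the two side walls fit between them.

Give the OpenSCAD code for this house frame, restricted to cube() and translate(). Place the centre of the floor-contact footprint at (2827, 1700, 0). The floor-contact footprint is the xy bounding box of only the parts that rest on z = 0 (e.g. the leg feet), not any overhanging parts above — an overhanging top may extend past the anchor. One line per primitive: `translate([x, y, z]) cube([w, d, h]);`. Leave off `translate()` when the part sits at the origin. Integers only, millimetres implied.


translate([432, 415, 0]) cube([4790, 148, 2760]);
translate([432, 2837, 0]) cube([4790, 148, 2760]);
translate([432, 563, 0]) cube([148, 2274, 2760]);
translate([5074, 563, 0]) cube([148, 2274, 2760]);


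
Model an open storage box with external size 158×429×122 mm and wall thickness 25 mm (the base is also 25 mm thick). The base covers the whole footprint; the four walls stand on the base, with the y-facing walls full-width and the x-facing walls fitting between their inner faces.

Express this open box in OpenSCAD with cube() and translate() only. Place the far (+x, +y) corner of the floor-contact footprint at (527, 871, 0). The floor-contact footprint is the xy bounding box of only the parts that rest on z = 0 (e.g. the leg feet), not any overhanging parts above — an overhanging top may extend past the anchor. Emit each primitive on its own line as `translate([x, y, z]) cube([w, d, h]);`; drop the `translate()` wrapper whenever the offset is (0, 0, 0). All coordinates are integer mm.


translate([369, 442, 0]) cube([158, 429, 25]);
translate([369, 442, 25]) cube([158, 25, 97]);
translate([369, 846, 25]) cube([158, 25, 97]);
translate([369, 467, 25]) cube([25, 379, 97]);
translate([502, 467, 25]) cube([25, 379, 97]);


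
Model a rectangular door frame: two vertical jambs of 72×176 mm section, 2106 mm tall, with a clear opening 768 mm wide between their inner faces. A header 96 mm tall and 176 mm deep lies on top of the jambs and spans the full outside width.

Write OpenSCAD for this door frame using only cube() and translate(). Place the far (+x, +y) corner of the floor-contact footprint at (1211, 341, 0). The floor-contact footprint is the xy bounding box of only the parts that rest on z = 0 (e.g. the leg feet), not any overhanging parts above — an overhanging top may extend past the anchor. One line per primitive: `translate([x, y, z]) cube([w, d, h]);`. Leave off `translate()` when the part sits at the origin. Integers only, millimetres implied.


translate([299, 165, 0]) cube([72, 176, 2106]);
translate([1139, 165, 0]) cube([72, 176, 2106]);
translate([299, 165, 2106]) cube([912, 176, 96]);


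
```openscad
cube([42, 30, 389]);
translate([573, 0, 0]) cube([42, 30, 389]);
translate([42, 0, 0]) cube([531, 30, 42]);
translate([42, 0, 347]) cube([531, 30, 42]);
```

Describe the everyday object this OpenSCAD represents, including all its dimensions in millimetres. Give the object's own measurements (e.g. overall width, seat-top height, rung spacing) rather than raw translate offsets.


A rectangular picture frame lying in the x–z plane (depth along y). The opening is 531 mm wide (x) by 305 mm tall (z), surrounded by a border 42 mm wide on all four sides. The frame is 30 mm deep and is made of two full-height vertical stiles with two horizontal rails fitted between them.


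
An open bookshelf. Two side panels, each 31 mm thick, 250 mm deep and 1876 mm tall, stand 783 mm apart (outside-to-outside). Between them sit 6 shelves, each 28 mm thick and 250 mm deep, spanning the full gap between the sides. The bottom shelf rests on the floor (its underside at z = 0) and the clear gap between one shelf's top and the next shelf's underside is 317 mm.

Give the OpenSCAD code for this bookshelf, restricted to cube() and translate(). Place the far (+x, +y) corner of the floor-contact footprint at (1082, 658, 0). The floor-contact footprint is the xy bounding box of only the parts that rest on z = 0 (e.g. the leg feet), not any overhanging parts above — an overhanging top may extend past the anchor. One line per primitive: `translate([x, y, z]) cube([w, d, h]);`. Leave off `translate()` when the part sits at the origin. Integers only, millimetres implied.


translate([299, 408, 0]) cube([31, 250, 1876]);
translate([1051, 408, 0]) cube([31, 250, 1876]);
translate([330, 408, 0]) cube([721, 250, 28]);
translate([330, 408, 345]) cube([721, 250, 28]);
translate([330, 408, 690]) cube([721, 250, 28]);
translate([330, 408, 1035]) cube([721, 250, 28]);
translate([330, 408, 1380]) cube([721, 250, 28]);
translate([330, 408, 1725]) cube([721, 250, 28]);


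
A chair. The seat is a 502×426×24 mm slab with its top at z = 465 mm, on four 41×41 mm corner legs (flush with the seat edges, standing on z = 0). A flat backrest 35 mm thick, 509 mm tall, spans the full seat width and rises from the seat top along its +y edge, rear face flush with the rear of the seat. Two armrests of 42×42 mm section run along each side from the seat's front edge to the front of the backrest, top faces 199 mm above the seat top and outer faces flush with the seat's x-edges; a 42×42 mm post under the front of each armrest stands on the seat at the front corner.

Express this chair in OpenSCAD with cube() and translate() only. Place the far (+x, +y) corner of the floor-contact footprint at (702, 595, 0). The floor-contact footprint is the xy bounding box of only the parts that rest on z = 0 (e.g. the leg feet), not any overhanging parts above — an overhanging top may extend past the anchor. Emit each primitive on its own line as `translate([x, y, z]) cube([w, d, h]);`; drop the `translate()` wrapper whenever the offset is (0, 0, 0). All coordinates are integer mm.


// leg_h = 465 - 24 = 441
// arm post h = 199 - 42 = 157
translate([200, 169, 441]) cube([502, 426, 24]);
translate([200, 169, 0]) cube([41, 41, 441]);
translate([661, 169, 0]) cube([41, 41, 441]);
translate([200, 554, 0]) cube([41, 41, 441]);
translate([661, 554, 0]) cube([41, 41, 441]);
translate([200, 560, 465]) cube([502, 35, 509]);
translate([200, 169, 622]) cube([42, 391, 42]);
translate([660, 169, 622]) cube([42, 391, 42]);
translate([200, 169, 465]) cube([42, 42, 157]);
translate([660, 169, 465]) cube([42, 42, 157]);


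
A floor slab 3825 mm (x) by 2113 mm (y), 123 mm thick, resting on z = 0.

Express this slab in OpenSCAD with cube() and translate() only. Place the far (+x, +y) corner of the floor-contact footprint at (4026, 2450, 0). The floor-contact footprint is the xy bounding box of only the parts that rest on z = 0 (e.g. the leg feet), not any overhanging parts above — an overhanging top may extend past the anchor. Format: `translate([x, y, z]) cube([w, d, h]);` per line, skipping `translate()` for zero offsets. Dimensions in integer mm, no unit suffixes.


translate([201, 337, 0]) cube([3825, 2113, 123]);


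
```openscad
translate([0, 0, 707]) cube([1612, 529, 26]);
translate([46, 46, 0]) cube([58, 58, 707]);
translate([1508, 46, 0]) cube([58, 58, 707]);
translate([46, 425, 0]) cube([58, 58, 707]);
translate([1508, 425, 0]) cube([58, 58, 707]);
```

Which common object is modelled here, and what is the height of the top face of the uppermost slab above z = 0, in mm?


A table. The table height is 733 mm.

A 1612×529×26 slab sits at z = 707 on four 58 mm square posts — a table. The top surface is at 707 + 26 = 733 mm.


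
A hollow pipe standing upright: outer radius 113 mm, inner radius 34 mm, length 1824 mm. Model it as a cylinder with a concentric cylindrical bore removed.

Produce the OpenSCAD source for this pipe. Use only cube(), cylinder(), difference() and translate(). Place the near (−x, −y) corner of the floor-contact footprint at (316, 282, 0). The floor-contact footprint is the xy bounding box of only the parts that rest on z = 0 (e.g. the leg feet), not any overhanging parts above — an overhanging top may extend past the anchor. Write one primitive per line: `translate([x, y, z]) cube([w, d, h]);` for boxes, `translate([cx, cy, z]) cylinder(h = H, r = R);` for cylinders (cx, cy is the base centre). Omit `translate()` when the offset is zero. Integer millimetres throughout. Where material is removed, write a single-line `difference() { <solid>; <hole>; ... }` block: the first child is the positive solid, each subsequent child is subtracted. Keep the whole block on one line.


difference() { translate([429, 395, 0]) cylinder(h = 1824, r = 113); translate([429, 395, 0]) cylinder(h = 1824, r = 34); }


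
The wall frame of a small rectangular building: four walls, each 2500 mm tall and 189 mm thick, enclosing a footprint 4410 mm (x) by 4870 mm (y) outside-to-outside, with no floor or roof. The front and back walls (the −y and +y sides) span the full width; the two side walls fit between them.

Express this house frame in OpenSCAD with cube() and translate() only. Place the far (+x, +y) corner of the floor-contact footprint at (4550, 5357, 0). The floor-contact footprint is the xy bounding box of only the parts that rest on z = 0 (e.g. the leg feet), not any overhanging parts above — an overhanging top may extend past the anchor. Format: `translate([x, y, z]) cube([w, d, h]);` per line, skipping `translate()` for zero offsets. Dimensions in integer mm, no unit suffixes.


translate([140, 487, 0]) cube([4410, 189, 2500]);
translate([140, 5168, 0]) cube([4410, 189, 2500]);
translate([140, 676, 0]) cube([189, 4492, 2500]);
translate([4361, 676, 0]) cube([189, 4492, 2500]);


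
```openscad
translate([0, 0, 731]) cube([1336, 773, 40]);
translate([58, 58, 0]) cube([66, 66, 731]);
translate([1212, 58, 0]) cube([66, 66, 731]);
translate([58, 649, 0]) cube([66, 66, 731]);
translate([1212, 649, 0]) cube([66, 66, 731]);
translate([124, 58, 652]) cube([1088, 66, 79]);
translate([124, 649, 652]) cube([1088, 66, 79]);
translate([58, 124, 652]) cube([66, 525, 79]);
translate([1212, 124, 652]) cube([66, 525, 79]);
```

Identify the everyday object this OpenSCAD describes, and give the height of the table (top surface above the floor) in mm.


A table. The table height is 771 mm.

A 1336×773×40 slab sits at z = 731 on four 66 mm square posts — a table. The top surface is at 731 + 40 = 771 mm.


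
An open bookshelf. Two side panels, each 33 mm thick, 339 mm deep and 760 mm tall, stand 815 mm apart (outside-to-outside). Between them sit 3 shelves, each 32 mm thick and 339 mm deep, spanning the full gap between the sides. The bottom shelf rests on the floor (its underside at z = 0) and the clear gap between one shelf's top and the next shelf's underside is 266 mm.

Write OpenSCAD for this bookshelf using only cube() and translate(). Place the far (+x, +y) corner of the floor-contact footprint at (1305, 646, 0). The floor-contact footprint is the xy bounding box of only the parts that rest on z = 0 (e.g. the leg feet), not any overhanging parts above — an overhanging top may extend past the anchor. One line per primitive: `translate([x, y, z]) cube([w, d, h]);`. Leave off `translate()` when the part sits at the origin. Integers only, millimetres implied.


translate([490, 307, 0]) cube([33, 339, 760]);
translate([1272, 307, 0]) cube([33, 339, 760]);
translate([523, 307, 0]) cube([749, 339, 32]);
translate([523, 307, 298]) cube([749, 339, 32]);
translate([523, 307, 596]) cube([749, 339, 32]);


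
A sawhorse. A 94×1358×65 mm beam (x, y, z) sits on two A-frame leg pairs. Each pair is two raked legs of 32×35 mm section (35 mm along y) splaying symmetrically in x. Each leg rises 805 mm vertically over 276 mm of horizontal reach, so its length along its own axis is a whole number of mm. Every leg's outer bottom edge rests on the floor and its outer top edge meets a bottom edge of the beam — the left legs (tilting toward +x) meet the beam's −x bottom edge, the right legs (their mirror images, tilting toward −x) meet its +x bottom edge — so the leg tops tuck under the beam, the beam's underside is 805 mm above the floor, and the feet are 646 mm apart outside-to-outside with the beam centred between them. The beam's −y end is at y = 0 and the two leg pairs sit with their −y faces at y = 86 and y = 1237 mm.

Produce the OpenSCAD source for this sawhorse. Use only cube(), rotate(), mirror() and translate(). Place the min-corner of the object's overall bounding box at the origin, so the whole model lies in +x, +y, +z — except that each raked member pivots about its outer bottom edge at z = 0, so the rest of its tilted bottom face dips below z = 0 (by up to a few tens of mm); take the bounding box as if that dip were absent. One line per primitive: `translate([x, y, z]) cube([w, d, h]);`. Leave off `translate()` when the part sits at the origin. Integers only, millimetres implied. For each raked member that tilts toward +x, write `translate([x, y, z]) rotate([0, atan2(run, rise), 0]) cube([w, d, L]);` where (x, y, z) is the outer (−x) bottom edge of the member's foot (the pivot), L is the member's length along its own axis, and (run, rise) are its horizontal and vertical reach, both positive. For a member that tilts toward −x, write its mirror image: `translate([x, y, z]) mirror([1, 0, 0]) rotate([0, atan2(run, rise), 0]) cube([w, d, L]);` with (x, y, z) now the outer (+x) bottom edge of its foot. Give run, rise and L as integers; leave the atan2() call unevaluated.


translate([276, 0, 805]) cube([94, 1358, 65]);
translate([0, 86, 0]) rotate([0, atan2(276, 805), 0]) cube([32, 35, 851]);
translate([646, 86, 0]) mirror([1, 0, 0]) rotate([0, atan2(276, 805), 0]) cube([32, 35, 851]);
translate([0, 1237, 0]) rotate([0, atan2(276, 805), 0]) cube([32, 35, 851]);
translate([646, 1237, 0]) mirror([1, 0, 0]) rotate([0, atan2(276, 805), 0]) cube([32, 35, 851]);


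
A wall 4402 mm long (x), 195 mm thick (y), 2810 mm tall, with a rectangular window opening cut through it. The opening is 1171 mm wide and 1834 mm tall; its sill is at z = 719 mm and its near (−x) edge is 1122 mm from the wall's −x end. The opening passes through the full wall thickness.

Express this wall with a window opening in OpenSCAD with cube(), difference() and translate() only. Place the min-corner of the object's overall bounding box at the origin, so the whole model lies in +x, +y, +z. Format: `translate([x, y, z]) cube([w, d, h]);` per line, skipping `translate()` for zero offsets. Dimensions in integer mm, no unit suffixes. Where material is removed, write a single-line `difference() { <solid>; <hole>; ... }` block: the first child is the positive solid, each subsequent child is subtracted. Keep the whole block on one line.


difference() { cube([4402, 195, 2810]); translate([1122, 0, 719]) cube([1171, 195, 1834]); }


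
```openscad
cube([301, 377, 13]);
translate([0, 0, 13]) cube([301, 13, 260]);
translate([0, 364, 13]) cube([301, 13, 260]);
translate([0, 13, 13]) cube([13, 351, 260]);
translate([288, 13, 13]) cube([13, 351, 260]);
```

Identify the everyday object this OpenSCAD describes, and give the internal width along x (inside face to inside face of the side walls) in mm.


An open box. The internal width is 275 mm.

A 301×377 base slab with four walls standing on it — an open box. The base is 301 mm wide and the walls are 13 mm thick, so the internal width is 301 − 2 × 13 = 275 mm.


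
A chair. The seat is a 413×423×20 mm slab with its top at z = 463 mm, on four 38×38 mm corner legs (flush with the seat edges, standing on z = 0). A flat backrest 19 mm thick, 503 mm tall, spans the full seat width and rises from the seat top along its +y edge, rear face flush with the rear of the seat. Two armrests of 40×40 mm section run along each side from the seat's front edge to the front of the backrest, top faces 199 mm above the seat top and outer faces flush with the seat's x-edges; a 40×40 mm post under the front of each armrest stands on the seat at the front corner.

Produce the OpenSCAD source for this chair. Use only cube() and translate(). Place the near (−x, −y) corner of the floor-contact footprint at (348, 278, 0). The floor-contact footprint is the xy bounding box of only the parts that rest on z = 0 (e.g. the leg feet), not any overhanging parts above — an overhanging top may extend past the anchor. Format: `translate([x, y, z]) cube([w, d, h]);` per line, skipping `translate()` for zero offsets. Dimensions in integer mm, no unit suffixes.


// leg_h = 463 - 20 = 443
// arm post h = 199 - 40 = 159
translate([348, 278, 443]) cube([413, 423, 20]);
translate([348, 278, 0]) cube([38, 38, 443]);
translate([723, 278, 0]) cube([38, 38, 443]);
translate([348, 663, 0]) cube([38, 38, 443]);
translate([723, 663, 0]) cube([38, 38, 443]);
translate([348, 682, 463]) cube([413, 19, 503]);
translate([348, 278, 622]) cube([40, 404, 40]);
translate([721, 278, 622]) cube([40, 404, 40]);
translate([348, 278, 463]) cube([40, 40, 159]);
translate([721, 278, 463]) cube([40, 40, 159]);


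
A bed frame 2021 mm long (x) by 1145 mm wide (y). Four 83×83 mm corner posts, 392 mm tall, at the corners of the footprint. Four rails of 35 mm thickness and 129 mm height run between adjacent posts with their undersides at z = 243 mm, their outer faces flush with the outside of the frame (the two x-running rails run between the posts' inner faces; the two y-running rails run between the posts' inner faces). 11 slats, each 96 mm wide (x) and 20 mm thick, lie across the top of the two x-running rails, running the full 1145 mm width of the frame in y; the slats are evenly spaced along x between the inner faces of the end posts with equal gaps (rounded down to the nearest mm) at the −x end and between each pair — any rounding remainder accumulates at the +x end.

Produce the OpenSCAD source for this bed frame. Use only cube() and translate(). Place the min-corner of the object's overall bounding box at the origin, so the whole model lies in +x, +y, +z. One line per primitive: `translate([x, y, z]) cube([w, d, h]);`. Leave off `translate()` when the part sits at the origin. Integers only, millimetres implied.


// slat z = rail_z + rail_h = 243 + 129 = 372
// slat gap = ⌊(1855 − 11·96) / 12⌋ = 66
cube([83, 83, 392]);
translate([0, 1062, 0]) cube([83, 83, 392]);
translate([1938, 0, 0]) cube([83, 83, 392]);
translate([1938, 1062, 0]) cube([83, 83, 392]);
translate([83, 0, 243]) cube([1855, 35, 129]);
translate([83, 1110, 243]) cube([1855, 35, 129]);
translate([0, 83, 243]) cube([35, 979, 129]);
translate([1986, 83, 243]) cube([35, 979, 129]);
translate([149, 0, 372]) cube([96, 1145, 20]);
translate([311, 0, 372]) cube([96, 1145, 20]);
translate([473, 0, 372]) cube([96, 1145, 20]);
translate([635, 0, 372]) cube([96, 1145, 20]);
translate([797, 0, 372]) cube([96, 1145, 20]);
translate([959, 0, 372]) cube([96, 1145, 20]);
translate([1121, 0, 372]) cube([96, 1145, 20]);
translate([1283, 0, 372]) cube([96, 1145, 20]);
translate([1445, 0, 372]) cube([96, 1145, 20]);
translate([1607, 0, 372]) cube([96, 1145, 20]);
translate([1769, 0, 372]) cube([96, 1145, 20]);


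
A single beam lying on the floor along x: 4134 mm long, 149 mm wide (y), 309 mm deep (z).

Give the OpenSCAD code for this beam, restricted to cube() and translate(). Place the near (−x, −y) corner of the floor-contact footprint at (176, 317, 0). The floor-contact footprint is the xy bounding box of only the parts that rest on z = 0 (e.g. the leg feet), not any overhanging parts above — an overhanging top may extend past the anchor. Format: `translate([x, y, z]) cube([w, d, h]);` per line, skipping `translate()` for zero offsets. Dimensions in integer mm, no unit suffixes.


translate([176, 317, 0]) cube([4134, 149, 309]);


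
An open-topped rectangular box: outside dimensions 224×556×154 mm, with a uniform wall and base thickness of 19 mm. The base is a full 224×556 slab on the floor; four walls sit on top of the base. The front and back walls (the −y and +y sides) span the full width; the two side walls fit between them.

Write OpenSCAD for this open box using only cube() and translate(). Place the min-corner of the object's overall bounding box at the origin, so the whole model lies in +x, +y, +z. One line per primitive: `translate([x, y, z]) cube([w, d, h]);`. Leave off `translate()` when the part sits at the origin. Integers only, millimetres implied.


cube([224, 556, 19]);
translate([0, 0, 19]) cube([224, 19, 135]);
translate([0, 537, 19]) cube([224, 19, 135]);
translate([0, 19, 19]) cube([19, 518, 135]);
translate([205, 19, 19]) cube([19, 518, 135]);


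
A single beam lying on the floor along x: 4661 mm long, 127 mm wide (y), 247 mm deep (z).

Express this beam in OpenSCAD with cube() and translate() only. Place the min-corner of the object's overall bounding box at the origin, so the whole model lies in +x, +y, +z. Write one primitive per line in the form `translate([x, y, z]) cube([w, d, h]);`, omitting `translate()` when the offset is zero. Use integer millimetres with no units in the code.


cube([4661, 127, 247]);


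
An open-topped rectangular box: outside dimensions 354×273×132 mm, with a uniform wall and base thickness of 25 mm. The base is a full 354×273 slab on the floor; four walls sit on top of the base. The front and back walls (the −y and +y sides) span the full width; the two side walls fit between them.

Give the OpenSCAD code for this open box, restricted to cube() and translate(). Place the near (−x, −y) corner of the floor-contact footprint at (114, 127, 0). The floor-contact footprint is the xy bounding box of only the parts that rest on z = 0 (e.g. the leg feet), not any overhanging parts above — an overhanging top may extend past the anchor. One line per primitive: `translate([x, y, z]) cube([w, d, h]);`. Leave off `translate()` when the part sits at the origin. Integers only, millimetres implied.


translate([114, 127, 0]) cube([354, 273, 25]);
translate([114, 127, 25]) cube([354, 25, 107]);
translate([114, 375, 25]) cube([354, 25, 107]);
translate([114, 152, 25]) cube([25, 223, 107]);
translate([443, 152, 25]) cube([25, 223, 107]);
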